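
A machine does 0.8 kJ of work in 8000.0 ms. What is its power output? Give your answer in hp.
P = W/t = 800 J / 8 s = 100 W = 0.1341 hp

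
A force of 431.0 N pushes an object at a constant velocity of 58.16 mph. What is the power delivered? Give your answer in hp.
P = Fv = 431 N × 26 m/s = 1.121e+04 W = 15.03 hp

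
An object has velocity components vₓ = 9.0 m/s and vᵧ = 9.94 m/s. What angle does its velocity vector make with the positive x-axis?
θ = arctan(vᵧ/vₓ) = arctan(9.94/9.0) = 47.84°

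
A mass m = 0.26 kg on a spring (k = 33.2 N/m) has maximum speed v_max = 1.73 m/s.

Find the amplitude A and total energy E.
½mv²_max = ½kA² → A = v_max√(m/k) = 1.73×√(0.26/33.2) = 0.1531 m = 15.31 cm
E = ½mv²_max = ½×0.26×1.73² = 0.3891 J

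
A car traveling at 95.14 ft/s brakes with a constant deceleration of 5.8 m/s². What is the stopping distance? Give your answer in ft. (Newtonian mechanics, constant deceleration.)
d = v₀² / (2a) (with unit conversion) = 237.8 ft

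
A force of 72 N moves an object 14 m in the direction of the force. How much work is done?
W = Fd = 72×14 = 1008.0 J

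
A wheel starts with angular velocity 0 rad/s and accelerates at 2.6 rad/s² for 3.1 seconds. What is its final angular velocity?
ω = ω₀ + αt = 0 + 2.6 × 3.1 = 8.06 rad/s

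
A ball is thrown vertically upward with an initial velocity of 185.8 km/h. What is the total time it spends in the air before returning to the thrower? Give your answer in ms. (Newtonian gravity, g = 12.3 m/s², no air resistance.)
t_total = 2v₀/g (with unit conversion) = 8392.0 ms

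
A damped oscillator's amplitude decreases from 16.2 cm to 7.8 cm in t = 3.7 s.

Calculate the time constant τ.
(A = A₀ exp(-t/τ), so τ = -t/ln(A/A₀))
A/A₀ = 7.8/16.2 = 0.4815; ln(A/A₀) = -0.7309
τ = −t/ln(A/A₀) = −3.7/-0.7309 = 5.062 s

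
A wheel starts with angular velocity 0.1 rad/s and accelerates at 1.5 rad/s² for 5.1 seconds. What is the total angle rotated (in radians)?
θ = ω₀t + ½αt² = 0.1×5.1 + ½×1.5×5.1² = 20.02 rad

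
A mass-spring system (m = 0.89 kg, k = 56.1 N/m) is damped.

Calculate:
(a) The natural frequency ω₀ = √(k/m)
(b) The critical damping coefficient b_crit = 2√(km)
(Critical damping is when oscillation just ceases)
ω₀ = √(k/m) = √(56.1/0.89) = 7.939 rad/s
b_crit = 2√(km) = 2√(56.1×0.89) = 14.13 kg/s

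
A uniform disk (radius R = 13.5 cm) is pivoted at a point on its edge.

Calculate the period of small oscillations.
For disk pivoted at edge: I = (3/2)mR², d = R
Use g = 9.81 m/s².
I/m = (3/2)R² = 0.02734 m²; d = R = 0.135 m
T = 2π√((3/2)R²/(gR)) = 2π√(3R/(2g)) = 0.9027 s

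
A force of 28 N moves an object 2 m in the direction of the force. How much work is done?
W = Fd = 28×2 = 56.0 J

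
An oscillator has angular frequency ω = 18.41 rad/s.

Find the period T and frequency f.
T = 2π/ω = 2π/18.41 = 0.3413 s; f = ω/2π = 2.93 Hz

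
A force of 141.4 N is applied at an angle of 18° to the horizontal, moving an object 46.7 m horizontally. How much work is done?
W = Fd cosθ = 141.4×46.7×cos(18°) = 6280.2 J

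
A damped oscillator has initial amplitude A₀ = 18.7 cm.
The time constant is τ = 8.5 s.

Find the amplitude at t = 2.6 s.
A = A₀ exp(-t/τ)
A = A₀ exp(−t/τ) = 18.7×exp(−2.6/8.5) = 13.77 cm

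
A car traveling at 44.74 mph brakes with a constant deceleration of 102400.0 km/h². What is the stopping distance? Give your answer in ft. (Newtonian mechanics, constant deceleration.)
d = v₀² / (2a) (with unit conversion) = 83.05 ft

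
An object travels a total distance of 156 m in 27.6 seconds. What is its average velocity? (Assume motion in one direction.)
v_avg = Δd / Δt = 156 / 27.6 = 5.65 m/s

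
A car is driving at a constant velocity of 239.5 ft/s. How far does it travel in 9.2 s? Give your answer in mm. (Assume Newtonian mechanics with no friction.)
d = vt (with unit conversion) = 671600.0 mm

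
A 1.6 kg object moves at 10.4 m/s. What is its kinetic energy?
KE = ½mv² = ½×1.6×10.4² = 86.528 J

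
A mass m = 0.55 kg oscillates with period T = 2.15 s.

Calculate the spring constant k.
T = 2π√(m/k) → k = m(2π/T)² = 0.55×(2π/2.15)² = 4.697 N/m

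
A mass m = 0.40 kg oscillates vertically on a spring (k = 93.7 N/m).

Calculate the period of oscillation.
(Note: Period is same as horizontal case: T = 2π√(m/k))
T = 2π√(m/k) = 2π√(0.4/93.7) = 0.4105 s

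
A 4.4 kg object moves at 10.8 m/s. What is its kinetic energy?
KE = ½mv² = ½×4.4×10.8² = 256.608 J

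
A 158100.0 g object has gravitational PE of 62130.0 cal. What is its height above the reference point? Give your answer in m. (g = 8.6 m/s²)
PE = mgh → h = PE/(mg) = 2.6e+05 J / (158.1 kg × 8.6 m/s²) = 191.2 m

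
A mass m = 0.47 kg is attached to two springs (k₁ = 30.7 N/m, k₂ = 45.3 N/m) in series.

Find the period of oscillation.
k_eq = k₁k₂/(k₁+k₂) = 18.3 N/m
T = 2π√(m/k_eq) = 2π√(0.47/18.3) = 1.007 s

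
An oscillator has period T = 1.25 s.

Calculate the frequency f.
f = 1/T = 1/1.25 = 0.8 Hz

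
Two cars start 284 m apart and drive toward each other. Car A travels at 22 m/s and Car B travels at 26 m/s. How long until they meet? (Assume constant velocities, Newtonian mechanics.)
Combined speed: v_combined = 22 + 26 = 48 m/s
Time to meet: t = d/48 = 284/48 = 5.92 s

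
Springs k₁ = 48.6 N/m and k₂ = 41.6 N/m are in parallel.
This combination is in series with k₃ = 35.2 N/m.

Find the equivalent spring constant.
k₁₂ = k₁ + k₂ = 90.2 N/m (parallel)
1/k_eq = 1/k₁₂ + 1/k₃ → k_eq = 25.32 N/m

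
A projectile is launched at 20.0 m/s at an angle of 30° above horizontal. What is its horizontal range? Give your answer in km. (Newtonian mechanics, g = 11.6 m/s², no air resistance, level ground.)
R = v₀² sin(2θ) / g (with unit conversion) = 0.02986 km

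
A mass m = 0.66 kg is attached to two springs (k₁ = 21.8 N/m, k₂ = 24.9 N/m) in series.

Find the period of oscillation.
k_eq = k₁k₂/(k₁+k₂) = 11.62 N/m
T = 2π√(m/k_eq) = 2π√(0.66/11.62) = 1.497 s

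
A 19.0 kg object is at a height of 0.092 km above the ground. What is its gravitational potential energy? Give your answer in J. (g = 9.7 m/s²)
PE = mgh = 19 kg × 9.7 m/s² × 92 m = 1.696e+04 J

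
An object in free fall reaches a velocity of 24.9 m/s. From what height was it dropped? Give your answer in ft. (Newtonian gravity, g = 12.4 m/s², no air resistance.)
h = v²/(2g) (with unit conversion) = 82.02 ft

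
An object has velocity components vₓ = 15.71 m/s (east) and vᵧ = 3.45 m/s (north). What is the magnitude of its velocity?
|v| = √(vₓ² + vᵧ²) = √(15.71² + 3.45²) = √(258.707) = 16.08 m/s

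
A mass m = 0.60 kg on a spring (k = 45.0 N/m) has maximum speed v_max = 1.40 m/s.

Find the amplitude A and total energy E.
½mv²_max = ½kA² → A = v_max√(m/k) = 1.4×√(0.6/45.0) = 0.1617 m = 16.17 cm
E = ½mv²_max = ½×0.6×1.4² = 0.588 J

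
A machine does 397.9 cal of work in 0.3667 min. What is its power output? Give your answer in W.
P = W/t = 1665 J / 22 s = 75.67 W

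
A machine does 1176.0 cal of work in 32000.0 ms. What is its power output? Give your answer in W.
P = W/t = 4920 J / 32 s = 153.8 W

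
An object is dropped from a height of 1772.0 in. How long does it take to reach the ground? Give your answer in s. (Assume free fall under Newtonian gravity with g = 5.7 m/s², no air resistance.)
t = √(2h/g) (with unit conversion) = 3.974 s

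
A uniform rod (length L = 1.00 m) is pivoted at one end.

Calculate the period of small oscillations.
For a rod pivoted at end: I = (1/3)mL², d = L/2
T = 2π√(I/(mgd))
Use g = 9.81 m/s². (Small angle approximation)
I/m = (1/3)L² = 0.3333 m²; d = L/2 = 0.5 m
T = 2π√(I/(mgd)) = 2π√(0.3333/(9.81×0.5)) = 1.638 s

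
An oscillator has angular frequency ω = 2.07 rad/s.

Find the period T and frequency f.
T = 2π/ω = 2π/2.07 = 3.035 s; f = ω/2π = 0.3295 Hz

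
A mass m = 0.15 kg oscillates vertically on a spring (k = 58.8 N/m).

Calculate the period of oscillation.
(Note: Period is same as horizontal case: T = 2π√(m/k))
T = 2π√(m/k) = 2π√(0.15/58.8) = 0.3173 s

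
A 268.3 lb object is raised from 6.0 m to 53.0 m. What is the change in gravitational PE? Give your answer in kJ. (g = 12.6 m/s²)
ΔPE = mg(h₂ − h₁) = 121.7 kg × 12.6 m/s² × (53 − 6) m = 7.207e+04 J = 72.07 kJ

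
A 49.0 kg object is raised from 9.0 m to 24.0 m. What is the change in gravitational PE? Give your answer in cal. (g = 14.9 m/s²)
ΔPE = mg(h₂ − h₁) = 49 kg × 14.9 m/s² × (24 − 9) m = 1.095e+04 J = 2617.0 cal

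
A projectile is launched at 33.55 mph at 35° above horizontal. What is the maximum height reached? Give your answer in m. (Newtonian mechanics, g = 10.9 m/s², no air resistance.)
H = v₀²sin²(θ)/(2g) (with unit conversion) = 3.395 m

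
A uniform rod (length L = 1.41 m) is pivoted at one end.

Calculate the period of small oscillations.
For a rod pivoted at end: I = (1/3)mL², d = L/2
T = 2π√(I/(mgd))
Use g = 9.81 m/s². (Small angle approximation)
I/m = (1/3)L² = 0.6627 m²; d = L/2 = 0.705 m
T = 2π√(I/(mgd)) = 2π√(0.6627/(9.81×0.705)) = 1.945 s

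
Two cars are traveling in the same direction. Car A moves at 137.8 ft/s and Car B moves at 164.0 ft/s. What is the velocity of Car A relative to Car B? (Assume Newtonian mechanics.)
v_rel = v_A - v_B = 137.8 - 164.0 = -26.2 ft/s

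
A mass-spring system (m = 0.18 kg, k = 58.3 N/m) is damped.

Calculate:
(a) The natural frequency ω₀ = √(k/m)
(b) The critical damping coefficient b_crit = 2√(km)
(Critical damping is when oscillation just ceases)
ω₀ = √(k/m) = √(58.3/0.18) = 18 rad/s
b_crit = 2√(km) = 2√(58.3×0.18) = 6.479 kg/s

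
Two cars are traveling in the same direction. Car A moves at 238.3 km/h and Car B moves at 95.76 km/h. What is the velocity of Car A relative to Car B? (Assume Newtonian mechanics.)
v_rel = v_A - v_B = 238.3 - 95.76 = 142.5 km/h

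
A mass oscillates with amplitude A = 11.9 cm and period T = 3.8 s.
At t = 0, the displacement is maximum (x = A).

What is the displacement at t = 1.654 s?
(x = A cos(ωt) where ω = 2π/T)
ω = 2π/T = 2π/3.8 = 1.653 rad/s
x = A cos(ωt) = 11.9×cos(1.653×1.654) = -10.93 cm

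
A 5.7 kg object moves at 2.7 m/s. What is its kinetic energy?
KE = ½mv² = ½×5.7×2.7² = 20.7765 J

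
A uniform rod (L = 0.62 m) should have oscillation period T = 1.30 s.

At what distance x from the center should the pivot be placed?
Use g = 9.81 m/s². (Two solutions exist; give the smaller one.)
T = 2π√((L²/12 + x²)/(gx)). Let c = T²g/(4π²) = 0.4199.
x² − cx + L²/12 = 0 → x = (c − √(c² − L²/3))/2 = 0.1002 m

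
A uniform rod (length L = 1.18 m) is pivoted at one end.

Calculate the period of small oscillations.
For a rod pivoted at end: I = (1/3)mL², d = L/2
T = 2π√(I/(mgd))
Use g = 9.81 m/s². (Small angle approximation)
I/m = (1/3)L² = 0.4641 m²; d = L/2 = 0.59 m
T = 2π√(I/(mgd)) = 2π√(0.4641/(9.81×0.59)) = 1.779 s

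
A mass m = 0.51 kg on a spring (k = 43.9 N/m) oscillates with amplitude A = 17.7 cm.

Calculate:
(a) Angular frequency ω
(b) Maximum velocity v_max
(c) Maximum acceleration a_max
ω = √(k/m) = √(43.9/0.51) = 9.278 rad/s
v_max = ωA = 9.278×0.177 = 1.642 m/s
a_max = ω²A = 9.278²×0.177 = 15.24 m/s²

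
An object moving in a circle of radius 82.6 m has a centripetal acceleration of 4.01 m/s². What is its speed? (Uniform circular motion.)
v = √(a_c × r) = √(4.01 × 82.6) = 18.2 m/s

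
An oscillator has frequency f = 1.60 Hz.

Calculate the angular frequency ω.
ω = 2πf = 2π×1.6 = 10.05 rad/s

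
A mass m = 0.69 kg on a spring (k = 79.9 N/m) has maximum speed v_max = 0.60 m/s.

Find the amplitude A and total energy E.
½mv²_max = ½kA² → A = v_max√(m/k) = 0.6×√(0.69/79.9) = 0.05576 m = 5.576 cm
E = ½mv²_max = ½×0.69×0.6² = 0.1242 J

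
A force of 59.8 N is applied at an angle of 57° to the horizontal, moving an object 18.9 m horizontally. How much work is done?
W = Fd cosθ = 59.8×18.9×cos(57°) = 615.56 J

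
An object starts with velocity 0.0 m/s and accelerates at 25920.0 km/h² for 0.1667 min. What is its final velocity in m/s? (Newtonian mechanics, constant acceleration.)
v = v₀ + at (with unit conversion) = 20.0 m/s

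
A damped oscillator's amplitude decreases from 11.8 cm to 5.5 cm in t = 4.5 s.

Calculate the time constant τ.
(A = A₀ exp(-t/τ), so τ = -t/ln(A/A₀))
A/A₀ = 5.5/11.8 = 0.4661; ln(A/A₀) = -0.7634
τ = −t/ln(A/A₀) = −4.5/-0.7634 = 5.895 s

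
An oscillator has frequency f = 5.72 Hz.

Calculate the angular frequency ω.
ω = 2πf = 2π×5.72 = 35.94 rad/s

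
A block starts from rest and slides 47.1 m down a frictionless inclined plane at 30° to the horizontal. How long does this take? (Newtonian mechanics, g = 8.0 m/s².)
a = g sin(θ) = 8.0 × sin(30°) = 4.0 m/s²
t = √(2d/a) = √(2 × 47.1 / 4.0) = 4.85 s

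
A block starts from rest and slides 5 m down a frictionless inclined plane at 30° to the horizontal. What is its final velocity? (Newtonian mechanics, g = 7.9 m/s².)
a = g sin(θ) = 7.9 × sin(30°) = 3.95 m/s²
v = √(2ad) = √(2 × 3.95 × 5) = 6.28 m/s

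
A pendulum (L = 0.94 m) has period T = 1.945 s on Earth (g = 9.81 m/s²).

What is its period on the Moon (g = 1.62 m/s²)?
T = 2π√(L/g), so T_moon/T_earth = √(g_earth/g_moon)
T_moon = 2π√(0.94/1.62) = 4.786 s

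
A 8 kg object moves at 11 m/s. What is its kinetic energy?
KE = ½mv² = ½×8×11² = 484.0 J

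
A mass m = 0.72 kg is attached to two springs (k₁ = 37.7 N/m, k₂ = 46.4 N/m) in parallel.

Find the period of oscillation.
k_eq = k₁+k₂ = 84.1 N/m
T = 2π√(m/k_eq) = 2π√(0.72/84.1) = 0.5814 s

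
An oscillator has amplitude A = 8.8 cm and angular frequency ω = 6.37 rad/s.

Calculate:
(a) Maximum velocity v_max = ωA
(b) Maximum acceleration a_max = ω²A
v_max = ωA = 6.37×0.088 = 0.5606 m/s
a_max = ω²A = 6.37²×0.088 = 3.571 m/s²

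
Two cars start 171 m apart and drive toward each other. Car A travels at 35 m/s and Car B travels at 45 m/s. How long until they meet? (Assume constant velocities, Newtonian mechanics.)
Combined speed: v_combined = 35 + 45 = 80 m/s
Time to meet: t = d/80 = 171/80 = 2.14 s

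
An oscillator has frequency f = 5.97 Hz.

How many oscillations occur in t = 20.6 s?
n = f×t = 5.97×20.6 = 123 oscillations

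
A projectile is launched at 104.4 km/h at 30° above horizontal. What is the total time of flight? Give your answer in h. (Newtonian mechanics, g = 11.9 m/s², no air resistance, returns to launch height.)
T = 2v₀sin(θ)/g (with unit conversion) = 0.0006769 h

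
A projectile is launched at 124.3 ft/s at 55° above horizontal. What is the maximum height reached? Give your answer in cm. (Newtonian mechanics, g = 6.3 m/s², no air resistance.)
H = v₀²sin²(θ)/(2g) (with unit conversion) = 7644.0 cm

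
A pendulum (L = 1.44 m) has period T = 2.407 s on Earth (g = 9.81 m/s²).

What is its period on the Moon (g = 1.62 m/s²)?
T = 2π√(L/g), so T_moon/T_earth = √(g_earth/g_moon)
T_moon = 2π√(1.44/1.62) = 5.924 s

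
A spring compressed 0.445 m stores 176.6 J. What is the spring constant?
PE = ½kx² → k = 2PE/x² = 2×176.6/0.445² = 1784.0 N/m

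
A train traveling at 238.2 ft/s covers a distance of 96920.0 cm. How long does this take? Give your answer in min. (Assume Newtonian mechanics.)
t = d/v (with unit conversion) = 0.2225 min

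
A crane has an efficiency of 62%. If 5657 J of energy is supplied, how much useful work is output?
W_out = η × W_in = 0.62 × 5657 = 3507.3 J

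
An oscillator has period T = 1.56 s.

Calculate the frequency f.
f = 1/T = 1/1.56 = 0.641 Hz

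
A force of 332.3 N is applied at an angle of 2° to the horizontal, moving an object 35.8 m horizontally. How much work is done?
W = Fd cosθ = 332.3×35.8×cos(2°) = 11889.0 J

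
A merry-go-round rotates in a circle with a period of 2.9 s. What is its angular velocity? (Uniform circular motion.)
ω = 2π/T = 2π/2.9 = 2.1666 rad/s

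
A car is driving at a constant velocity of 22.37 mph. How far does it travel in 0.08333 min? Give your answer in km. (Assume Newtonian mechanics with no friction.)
d = vt (with unit conversion) = 0.05 km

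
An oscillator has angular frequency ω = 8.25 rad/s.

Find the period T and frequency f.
T = 2π/ω = 2π/8.25 = 0.7616 s; f = ω/2π = 1.313 Hz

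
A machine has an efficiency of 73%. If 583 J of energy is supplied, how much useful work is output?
W_out = η × W_in = 0.73 × 583 = 425.59 J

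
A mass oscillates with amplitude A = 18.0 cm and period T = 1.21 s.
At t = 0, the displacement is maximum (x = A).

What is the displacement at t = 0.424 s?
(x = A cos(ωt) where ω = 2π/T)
ω = 2π/T = 2π/1.21 = 5.193 rad/s
x = A cos(ωt) = 18.0×cos(5.193×0.424) = -10.62 cm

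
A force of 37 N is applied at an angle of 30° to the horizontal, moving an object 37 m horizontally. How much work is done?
W = Fd cosθ = 37×37×cos(30°) = 1185.6 J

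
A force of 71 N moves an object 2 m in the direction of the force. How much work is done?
W = Fd = 71×2 = 142.0 J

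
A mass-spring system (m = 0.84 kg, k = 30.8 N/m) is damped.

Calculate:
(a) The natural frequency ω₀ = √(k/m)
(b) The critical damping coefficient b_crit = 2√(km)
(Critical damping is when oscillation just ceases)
ω₀ = √(k/m) = √(30.8/0.84) = 6.055 rad/s
b_crit = 2√(km) = 2√(30.8×0.84) = 10.17 kg/s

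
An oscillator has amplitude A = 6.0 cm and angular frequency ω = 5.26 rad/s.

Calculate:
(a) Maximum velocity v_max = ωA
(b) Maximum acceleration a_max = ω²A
v_max = ωA = 5.26×0.06 = 0.3156 m/s
a_max = ω²A = 5.26²×0.06 = 1.66 m/s²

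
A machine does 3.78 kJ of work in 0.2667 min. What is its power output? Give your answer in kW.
P = W/t = 3780 J / 16 s = 236.2 W = 0.2362 kW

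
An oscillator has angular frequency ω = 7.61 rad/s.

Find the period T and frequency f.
T = 2π/ω = 2π/7.61 = 0.8256 s; f = ω/2π = 1.211 Hz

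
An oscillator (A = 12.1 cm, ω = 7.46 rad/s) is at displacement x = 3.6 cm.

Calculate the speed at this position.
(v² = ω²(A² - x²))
v = ω√(A² − x²) = 7.46×√(0.121² − 0.036²) = 0.8618 m/s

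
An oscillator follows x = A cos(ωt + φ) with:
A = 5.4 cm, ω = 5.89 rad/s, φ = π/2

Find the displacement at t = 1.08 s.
x = A cos(ωt + φ) = 5.4×cos(5.89×1.08 + π/2) = -0.4209 cm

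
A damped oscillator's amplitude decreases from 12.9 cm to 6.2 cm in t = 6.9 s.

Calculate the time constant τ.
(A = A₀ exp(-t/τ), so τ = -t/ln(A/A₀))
A/A₀ = 6.2/12.9 = 0.4806; ln(A/A₀) = -0.7327
τ = −t/ln(A/A₀) = −6.9/-0.7327 = 9.418 s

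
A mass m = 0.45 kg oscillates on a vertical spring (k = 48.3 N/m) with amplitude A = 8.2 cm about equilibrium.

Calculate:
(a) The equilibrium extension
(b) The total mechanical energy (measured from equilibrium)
x_eq = mg/k = 0.45×9.81/48.3 = 0.0914 m = 9.14 cm
E = ½kA² = ½×48.3×(0.082)² = 0.1624 J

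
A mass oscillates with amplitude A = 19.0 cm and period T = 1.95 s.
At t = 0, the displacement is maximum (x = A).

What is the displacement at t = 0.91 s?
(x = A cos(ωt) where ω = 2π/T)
ω = 2π/T = 2π/1.95 = 3.222 rad/s
x = A cos(ωt) = 19.0×cos(3.222×0.91) = -18.58 cm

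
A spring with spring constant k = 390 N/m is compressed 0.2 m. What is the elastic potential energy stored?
PE = ½kx² = ½×390×0.2² = 7.8 J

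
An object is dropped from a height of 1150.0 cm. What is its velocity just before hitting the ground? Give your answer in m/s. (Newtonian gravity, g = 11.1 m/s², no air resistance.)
v = √(2gh) (with unit conversion) = 15.98 m/s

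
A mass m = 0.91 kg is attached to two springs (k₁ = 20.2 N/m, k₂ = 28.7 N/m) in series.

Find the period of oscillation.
k_eq = k₁k₂/(k₁+k₂) = 11.86 N/m
T = 2π√(m/k_eq) = 2π√(0.91/11.86) = 1.741 s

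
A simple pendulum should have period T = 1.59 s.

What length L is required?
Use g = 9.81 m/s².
T = 2π√(L/g) → L = g(T/2π)² = 9.81×(1.59/2π)² = 0.6282 m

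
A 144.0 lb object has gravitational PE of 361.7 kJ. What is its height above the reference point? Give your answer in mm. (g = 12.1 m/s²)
PE = mgh → h = PE/(mg) = 3.617e+05 J / (65.32 kg × 12.1 m/s²) = 457.7 m = 457700.0 mm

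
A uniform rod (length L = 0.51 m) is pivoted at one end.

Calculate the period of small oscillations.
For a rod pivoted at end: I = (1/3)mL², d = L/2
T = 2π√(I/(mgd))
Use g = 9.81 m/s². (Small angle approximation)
I/m = (1/3)L² = 0.0867 m²; d = L/2 = 0.255 m
T = 2π√(I/(mgd)) = 2π√(0.0867/(9.81×0.255)) = 1.17 s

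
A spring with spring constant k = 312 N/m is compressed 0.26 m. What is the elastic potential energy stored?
PE = ½kx² = ½×312×0.26² = 10.55 J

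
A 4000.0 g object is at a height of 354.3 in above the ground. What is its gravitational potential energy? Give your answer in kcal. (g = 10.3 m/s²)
PE = mgh = 4 kg × 10.3 m/s² × 8.999 m = 370.8 J = 0.08862 kcal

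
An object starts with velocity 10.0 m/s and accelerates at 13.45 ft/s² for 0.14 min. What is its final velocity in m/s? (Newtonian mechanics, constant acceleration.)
v = v₀ + at (with unit conversion) = 44.44 m/s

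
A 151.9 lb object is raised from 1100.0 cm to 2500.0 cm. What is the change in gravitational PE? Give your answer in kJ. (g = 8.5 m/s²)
ΔPE = mg(h₂ − h₁) = 68.9 kg × 8.5 m/s² × (25 − 11) m = 8199 J = 8.199 kJ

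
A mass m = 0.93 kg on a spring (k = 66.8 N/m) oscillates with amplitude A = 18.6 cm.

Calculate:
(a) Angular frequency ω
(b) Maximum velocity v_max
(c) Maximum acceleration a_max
ω = √(k/m) = √(66.8/0.93) = 8.475 rad/s
v_max = ωA = 8.475×0.186 = 1.576 m/s
a_max = ω²A = 8.475²×0.186 = 13.36 m/s²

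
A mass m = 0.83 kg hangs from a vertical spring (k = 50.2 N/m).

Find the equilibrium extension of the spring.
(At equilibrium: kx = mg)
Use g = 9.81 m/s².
x_eq = mg/k = 0.83×9.81/50.2 = 0.1622 m = 16.22 cm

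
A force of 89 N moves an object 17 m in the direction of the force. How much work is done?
W = Fd = 89×17 = 1513.0 J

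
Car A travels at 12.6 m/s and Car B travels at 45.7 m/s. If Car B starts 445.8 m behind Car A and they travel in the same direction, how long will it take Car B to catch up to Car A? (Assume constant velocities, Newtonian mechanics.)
Relative speed: v_rel = 45.7 - 12.6 = 33.1 m/s
Time to catch: t = d₀/v_rel = 445.8/33.1 = 13.47 s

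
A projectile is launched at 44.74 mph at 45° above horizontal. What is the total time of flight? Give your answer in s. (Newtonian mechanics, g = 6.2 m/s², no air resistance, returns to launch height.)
T = 2v₀sin(θ)/g (with unit conversion) = 4.562 s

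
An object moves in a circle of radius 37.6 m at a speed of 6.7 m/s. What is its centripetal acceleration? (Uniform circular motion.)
a_c = v²/r = 6.7²/37.6 = 44.89/37.6 = 1.19 m/s²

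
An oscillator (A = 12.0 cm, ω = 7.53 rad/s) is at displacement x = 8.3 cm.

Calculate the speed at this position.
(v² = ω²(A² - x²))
v = ω√(A² − x²) = 7.53×√(0.12² − 0.083²) = 0.6526 m/s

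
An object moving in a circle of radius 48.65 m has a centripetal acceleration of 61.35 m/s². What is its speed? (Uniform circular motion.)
v = √(a_c × r) = √(61.35 × 48.65) = 54.63 m/s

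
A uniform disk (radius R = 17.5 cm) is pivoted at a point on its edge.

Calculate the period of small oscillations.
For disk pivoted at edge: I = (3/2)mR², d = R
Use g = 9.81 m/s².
I/m = (3/2)R² = 0.04594 m²; d = R = 0.175 m
T = 2π√((3/2)R²/(gR)) = 2π√(3R/(2g)) = 1.028 s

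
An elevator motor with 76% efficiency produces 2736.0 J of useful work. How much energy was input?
W_in = W_out/η = 2736.0/0.76 = 3600.0 J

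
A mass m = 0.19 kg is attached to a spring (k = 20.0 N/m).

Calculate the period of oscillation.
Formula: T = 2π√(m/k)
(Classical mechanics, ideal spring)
T = 2π√(m/k) = 2π√(0.19/20.0) = 0.6124 s; f = 1/T = 1.633 Hz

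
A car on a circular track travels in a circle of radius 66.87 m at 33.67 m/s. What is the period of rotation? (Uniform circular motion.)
T = 2πr/v = 2π×66.87/33.67 = 12.48 s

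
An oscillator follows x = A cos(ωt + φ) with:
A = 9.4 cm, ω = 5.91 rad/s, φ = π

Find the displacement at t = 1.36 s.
x = A cos(ωt + φ) = 9.4×cos(5.91×1.36 + π) = 1.716 cm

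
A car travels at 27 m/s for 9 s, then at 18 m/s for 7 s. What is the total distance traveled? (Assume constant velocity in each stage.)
d₁ = v₁t₁ = 27 × 9 = 243 m
d₂ = v₂t₂ = 18 × 7 = 126 m
d_total = 243 + 126 = 369 m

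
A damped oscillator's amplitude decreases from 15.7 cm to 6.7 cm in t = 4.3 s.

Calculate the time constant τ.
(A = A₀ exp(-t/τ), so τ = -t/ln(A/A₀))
A/A₀ = 6.7/15.7 = 0.4268; ln(A/A₀) = -0.8516
τ = −t/ln(A/A₀) = −4.3/-0.8516 = 5.05 s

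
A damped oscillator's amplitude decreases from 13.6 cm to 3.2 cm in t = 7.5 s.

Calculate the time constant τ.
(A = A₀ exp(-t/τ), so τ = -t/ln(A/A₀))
A/A₀ = 3.2/13.6 = 0.2353; ln(A/A₀) = -1.447
τ = −t/ln(A/A₀) = −7.5/-1.447 = 5.183 s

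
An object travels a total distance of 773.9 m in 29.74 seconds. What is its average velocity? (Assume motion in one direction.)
v_avg = Δd / Δt = 773.9 / 29.74 = 26.02 m/s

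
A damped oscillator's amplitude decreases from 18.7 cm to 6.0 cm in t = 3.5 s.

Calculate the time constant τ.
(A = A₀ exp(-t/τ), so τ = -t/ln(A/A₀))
A/A₀ = 6.0/18.7 = 0.3209; ln(A/A₀) = -1.137
τ = −t/ln(A/A₀) = −3.5/-1.137 = 3.079 s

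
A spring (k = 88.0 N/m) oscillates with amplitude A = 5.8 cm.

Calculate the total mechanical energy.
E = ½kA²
E = ½kA² = ½×88.0×(0.058)² = 0.148 J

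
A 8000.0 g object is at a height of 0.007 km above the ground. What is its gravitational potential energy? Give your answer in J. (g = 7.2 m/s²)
PE = mgh = 8 kg × 7.2 m/s² × 7 m = 403.2 J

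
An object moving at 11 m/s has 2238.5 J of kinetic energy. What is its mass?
KE = ½mv² → m = 2KE/v² = 2×2238.5/11² = 37.0 kg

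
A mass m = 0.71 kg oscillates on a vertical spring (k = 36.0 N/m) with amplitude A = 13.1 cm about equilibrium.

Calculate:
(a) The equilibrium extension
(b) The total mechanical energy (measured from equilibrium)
x_eq = mg/k = 0.71×9.81/36.0 = 0.1935 m = 19.35 cm
E = ½kA² = ½×36.0×(0.131)² = 0.3089 J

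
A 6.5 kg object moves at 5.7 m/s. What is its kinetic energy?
KE = ½mv² = ½×6.5×5.7² = 105.5925 J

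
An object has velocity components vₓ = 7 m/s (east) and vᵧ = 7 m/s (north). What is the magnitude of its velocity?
|v| = √(vₓ² + vᵧ²) = √(7² + 7²) = √(98) = 9.9 m/s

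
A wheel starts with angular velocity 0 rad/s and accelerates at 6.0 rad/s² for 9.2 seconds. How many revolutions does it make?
θ = ω₀t + ½αt² = 0×9.2 + ½×6.0×9.2² = 253.92 rad
Revolutions = θ/(2π) = 253.92/(2π) = 40.41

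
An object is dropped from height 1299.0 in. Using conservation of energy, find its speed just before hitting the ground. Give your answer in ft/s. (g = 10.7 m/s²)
mgh = ½mv² → v = √(2gh) = √(2×10.7×32.99) = 26.57 m/s = 87.18 ft/s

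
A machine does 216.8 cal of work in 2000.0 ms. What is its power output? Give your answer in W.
P = W/t = 907.1 J / 2 s = 453.5 W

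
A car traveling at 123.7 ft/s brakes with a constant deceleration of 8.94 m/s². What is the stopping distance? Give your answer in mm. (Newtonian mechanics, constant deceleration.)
d = v₀² / (2a) (with unit conversion) = 79510.0 mm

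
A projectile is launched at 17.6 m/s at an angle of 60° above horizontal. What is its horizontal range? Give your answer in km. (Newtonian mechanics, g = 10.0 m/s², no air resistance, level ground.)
R = v₀² sin(2θ) / g (with unit conversion) = 0.02683 km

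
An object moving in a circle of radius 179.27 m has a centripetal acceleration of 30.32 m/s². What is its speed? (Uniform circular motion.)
v = √(a_c × r) = √(30.32 × 179.27) = 73.73 m/s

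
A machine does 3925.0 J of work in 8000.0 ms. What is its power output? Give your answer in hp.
P = W/t = 3925 J / 8 s = 490.6 W = 0.6579 hp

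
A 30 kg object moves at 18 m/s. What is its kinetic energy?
KE = ½mv² = ½×30×18² = 4860.0 J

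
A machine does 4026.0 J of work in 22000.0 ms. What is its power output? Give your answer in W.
P = W/t = 4026 J / 22 s = 183 W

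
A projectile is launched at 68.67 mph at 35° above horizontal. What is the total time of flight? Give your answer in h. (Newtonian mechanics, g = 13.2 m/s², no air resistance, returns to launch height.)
T = 2v₀sin(θ)/g (with unit conversion) = 0.0007411 h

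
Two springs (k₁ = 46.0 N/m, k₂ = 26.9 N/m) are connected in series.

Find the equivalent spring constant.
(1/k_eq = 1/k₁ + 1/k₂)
1/k_eq = 1/46.0 + 1/26.9 = 0.058914; k_eq = 16.97 N/m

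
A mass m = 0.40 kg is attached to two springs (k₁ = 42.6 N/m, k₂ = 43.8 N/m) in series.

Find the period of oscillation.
k_eq = k₁k₂/(k₁+k₂) = 21.6 N/m
T = 2π√(m/k_eq) = 2π√(0.4/21.6) = 0.8551 s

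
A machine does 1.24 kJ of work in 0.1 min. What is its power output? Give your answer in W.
P = W/t = 1240 J / 6 s = 206.7 W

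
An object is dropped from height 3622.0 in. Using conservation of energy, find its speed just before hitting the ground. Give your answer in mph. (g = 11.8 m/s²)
mgh = ½mv² → v = √(2gh) = √(2×11.8×92) = 46.6 m/s = 104.2 mph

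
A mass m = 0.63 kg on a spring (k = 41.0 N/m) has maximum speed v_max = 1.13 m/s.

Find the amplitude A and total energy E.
½mv²_max = ½kA² → A = v_max√(m/k) = 1.13×√(0.63/41.0) = 0.1401 m = 14.01 cm
E = ½mv²_max = ½×0.63×1.13² = 0.4022 J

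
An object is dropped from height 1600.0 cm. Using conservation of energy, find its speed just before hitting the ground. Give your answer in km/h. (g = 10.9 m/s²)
mgh = ½mv² → v = √(2gh) = √(2×10.9×16) = 18.68 m/s = 67.23 km/h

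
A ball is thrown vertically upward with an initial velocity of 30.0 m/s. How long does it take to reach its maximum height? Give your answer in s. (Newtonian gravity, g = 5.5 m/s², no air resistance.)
t_up = v₀/g = 5.455 s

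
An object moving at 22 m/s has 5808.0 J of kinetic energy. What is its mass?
KE = ½mv² → m = 2KE/v² = 2×5808.0/22² = 24.0 kg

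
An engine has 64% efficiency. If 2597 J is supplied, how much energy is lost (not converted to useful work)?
W_out = η × W_in = 0.64×2597 = 1662.1 J
W_lost = W_in − W_out = 2597 − 1662.1 = 934.92 J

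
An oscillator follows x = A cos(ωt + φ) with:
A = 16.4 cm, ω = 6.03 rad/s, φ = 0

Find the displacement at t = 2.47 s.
x = A cos(ωt + φ) = 16.4×cos(6.03×2.47 + 0) = -11.26 cm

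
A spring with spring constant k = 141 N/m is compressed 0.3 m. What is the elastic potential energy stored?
PE = ½kx² = ½×141×0.3² = 6.345 J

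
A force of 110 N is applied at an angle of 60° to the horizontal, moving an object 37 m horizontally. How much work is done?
W = Fd cosθ = 110×37×cos(60°) = 2035.0 J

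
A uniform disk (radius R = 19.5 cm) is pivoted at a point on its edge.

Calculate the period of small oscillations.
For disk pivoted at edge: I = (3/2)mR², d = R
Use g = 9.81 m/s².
I/m = (3/2)R² = 0.05704 m²; d = R = 0.195 m
T = 2π√((3/2)R²/(gR)) = 2π√(3R/(2g)) = 1.085 s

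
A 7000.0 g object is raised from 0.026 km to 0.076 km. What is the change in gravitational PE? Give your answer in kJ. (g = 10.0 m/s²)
ΔPE = mg(h₂ − h₁) = 7 kg × 10.0 m/s² × (76 − 26) m = 3500 J = 3.5 kJ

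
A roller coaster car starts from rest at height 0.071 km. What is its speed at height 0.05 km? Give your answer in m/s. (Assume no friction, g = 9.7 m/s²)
mgh₁ = ½mv₂² + mgh₂ → v₂ = √(2g(h₁−h₂)) = √(2×9.7×(71−50)) = 20.18 m/s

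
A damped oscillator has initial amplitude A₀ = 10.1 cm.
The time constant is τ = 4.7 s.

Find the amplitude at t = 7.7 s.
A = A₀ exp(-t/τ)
A = A₀ exp(−t/τ) = 10.1×exp(−7.7/4.7) = 1.963 cm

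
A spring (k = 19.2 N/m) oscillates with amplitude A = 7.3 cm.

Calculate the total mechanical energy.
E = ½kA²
E = ½kA² = ½×19.2×(0.073)² = 0.05116 J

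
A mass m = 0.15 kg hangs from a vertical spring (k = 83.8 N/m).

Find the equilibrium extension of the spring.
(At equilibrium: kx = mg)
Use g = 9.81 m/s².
x_eq = mg/k = 0.15×9.81/83.8 = 0.01756 m = 1.756 cm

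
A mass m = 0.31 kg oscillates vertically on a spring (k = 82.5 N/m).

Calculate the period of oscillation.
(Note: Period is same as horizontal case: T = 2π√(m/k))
T = 2π√(m/k) = 2π√(0.31/82.5) = 0.3852 s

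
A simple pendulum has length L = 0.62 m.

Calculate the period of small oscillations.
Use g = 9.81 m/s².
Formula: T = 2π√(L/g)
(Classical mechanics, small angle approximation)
T = 2π√(L/g) = 2π√(0.62/9.81) = 1.58 s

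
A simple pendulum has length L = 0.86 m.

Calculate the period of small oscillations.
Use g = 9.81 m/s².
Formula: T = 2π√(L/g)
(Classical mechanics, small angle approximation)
T = 2π√(L/g) = 2π√(0.86/9.81) = 1.86 s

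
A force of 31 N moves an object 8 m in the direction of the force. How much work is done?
W = Fd = 31×8 = 248.0 J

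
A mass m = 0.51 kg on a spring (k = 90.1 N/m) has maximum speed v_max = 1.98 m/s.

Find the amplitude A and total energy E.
½mv²_max = ½kA² → A = v_max√(m/k) = 1.98×√(0.51/90.1) = 0.149 m = 14.9 cm
E = ½mv²_max = ½×0.51×1.98² = 0.9997 J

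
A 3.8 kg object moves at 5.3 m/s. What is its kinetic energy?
KE = ½mv² = ½×3.8×5.3² = 53.371 J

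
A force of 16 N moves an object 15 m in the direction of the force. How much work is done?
W = Fd = 16×15 = 240.0 J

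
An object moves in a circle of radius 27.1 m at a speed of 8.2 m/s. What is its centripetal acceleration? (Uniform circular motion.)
a_c = v²/r = 8.2²/27.1 = 67.24/27.1 = 2.48 m/s²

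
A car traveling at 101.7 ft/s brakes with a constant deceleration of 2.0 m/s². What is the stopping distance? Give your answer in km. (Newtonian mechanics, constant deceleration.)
d = v₀² / (2a) (with unit conversion) = 0.2402 km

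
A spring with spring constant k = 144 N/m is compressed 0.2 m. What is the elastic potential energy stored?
PE = ½kx² = ½×144×0.2² = 2.88 J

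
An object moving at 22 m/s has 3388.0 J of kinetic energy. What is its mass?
KE = ½mv² → m = 2KE/v² = 2×3388.0/22² = 14.0 kg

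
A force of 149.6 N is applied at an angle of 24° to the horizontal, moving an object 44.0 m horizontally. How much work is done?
W = Fd cosθ = 149.6×44.0×cos(24°) = 6013.3 J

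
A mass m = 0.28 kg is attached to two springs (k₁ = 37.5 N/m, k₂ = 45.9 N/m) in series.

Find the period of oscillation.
k_eq = k₁k₂/(k₁+k₂) = 20.64 N/m
T = 2π√(m/k_eq) = 2π√(0.28/20.64) = 0.7318 s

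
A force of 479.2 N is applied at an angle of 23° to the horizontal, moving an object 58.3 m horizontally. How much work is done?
W = Fd cosθ = 479.2×58.3×cos(23°) = 25716.0 J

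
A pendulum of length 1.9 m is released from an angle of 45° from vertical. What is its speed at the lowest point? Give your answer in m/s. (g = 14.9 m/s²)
h = L(1 − cosθ) = 1.9×(1 − cos45°) = 0.5565 m
v = √(2gh) = √(2×14.9×0.5565) = 4.072 m/s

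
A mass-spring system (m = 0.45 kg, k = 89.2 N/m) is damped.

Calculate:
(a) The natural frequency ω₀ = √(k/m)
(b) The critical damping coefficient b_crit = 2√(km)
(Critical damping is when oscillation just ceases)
ω₀ = √(k/m) = √(89.2/0.45) = 14.08 rad/s
b_crit = 2√(km) = 2√(89.2×0.45) = 12.67 kg/s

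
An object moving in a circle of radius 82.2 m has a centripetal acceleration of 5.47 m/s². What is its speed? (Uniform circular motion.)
v = √(a_c × r) = √(5.47 × 82.2) = 21.2 m/s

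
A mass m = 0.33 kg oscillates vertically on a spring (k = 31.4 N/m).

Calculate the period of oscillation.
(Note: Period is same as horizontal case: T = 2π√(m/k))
T = 2π√(m/k) = 2π√(0.33/31.4) = 0.6441 s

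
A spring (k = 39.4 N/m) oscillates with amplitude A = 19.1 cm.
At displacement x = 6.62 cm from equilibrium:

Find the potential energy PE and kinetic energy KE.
E_total = ½kA² = ½×39.4×(0.191)² = 0.7187 J
PE = ½kx² = ½×39.4×(0.0662)² = 0.08633 J
KE = E_total − PE = 0.6323 J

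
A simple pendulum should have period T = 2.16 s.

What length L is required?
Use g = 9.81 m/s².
T = 2π√(L/g) → L = g(T/2π)² = 9.81×(2.16/2π)² = 1.159 m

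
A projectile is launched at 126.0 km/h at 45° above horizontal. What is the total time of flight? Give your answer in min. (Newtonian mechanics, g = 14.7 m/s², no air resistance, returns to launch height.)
T = 2v₀sin(θ)/g (with unit conversion) = 0.05612 min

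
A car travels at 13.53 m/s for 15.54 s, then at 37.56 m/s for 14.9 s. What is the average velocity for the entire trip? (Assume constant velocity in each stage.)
d₁ = v₁t₁ = 13.53 × 15.54 = 210.256 m
d₂ = v₂t₂ = 37.56 × 14.9 = 559.644 m
d_total = 769.9 m, t_total = 30.44 s
v_avg = d_total/t_total = 769.9/30.44 = 25.29 m/s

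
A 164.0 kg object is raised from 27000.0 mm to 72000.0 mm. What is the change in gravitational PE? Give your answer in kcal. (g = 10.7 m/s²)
ΔPE = mg(h₂ − h₁) = 164 kg × 10.7 m/s² × (72 − 27) m = 7.897e+04 J = 18.87 kcal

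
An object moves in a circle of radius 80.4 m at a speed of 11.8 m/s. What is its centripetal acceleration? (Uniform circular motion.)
a_c = v²/r = 11.8²/80.4 = 139.24/80.4 = 1.73 m/s²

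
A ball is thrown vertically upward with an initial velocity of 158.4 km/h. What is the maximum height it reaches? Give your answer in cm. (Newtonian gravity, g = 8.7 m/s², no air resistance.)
h_max = v₀²/(2g) (with unit conversion) = 11130.0 cm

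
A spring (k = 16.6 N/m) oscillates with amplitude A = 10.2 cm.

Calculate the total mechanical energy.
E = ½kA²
E = ½kA² = ½×16.6×(0.102)² = 0.08635 J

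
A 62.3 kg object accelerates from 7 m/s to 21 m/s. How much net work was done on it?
W_net = ΔKE = ½m(v₂² − v₁²) = ½×62.3×(21² − 7²) = 12210.8 J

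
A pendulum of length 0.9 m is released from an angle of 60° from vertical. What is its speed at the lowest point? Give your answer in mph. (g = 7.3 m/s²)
h = L(1 − cosθ) = 0.9×(1 − cos60°) = 0.45 m
v = √(2gh) = √(2×7.3×0.45) = 2.563 m/s = 5.734 mph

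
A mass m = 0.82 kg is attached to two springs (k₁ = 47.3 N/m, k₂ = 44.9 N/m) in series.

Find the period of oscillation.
k_eq = k₁k₂/(k₁+k₂) = 23.03 N/m
T = 2π√(m/k_eq) = 2π√(0.82/23.03) = 1.185 s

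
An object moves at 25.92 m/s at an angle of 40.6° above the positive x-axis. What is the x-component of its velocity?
vₓ = v cos(θ) = 25.92 × cos(40.6°) = 19.68 m/s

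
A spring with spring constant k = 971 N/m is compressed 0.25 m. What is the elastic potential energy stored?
PE = ½kx² = ½×971×0.25² = 30.34 J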